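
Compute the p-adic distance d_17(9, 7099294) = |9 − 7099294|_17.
d_17(9, 7099294) = 1/1419857

Step 1 — x − y = 9 − 7099294 = -7099285. Step 2 — v_17(-7099285) = 5 (factor: -7099285 = −(17^5 · 5); the sign does not affect v_p). Step 3 — |x − y|_17 = 17^{-5} = 1/1419857.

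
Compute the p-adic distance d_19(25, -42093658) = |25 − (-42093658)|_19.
d_19(25, -42093658) = 1/2476099

Step 1 — x − y = 25 − (-42093658) = 42093683. Step 2 — v_19(42093683) = 5 (factor: 42093683 = (19^5 · 17); the sign does not affect v_p). Step 3 — |x − y|_19 = 19^{-5} = 1/2476099.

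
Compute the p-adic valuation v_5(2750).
v_5(2750) = 3

v_5(n) is the largest exponent k such that 5^k divides n. Factor out: 2750 = 5^3 · 22. (Sign doesn't affect v_p.) So v_5(2750) = 3.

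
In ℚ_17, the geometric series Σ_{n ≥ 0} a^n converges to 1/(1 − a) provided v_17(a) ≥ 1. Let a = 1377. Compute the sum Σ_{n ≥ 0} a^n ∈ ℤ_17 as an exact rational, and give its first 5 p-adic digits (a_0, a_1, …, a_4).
Σ a^n = 1/(1 − a) = -1/1376;  first 5 digits = (1, 13, 3, 16, 4)

v_17(a) = 1 ≥ 1, so the series converges in ℤ_17 to 1/(1 − a) = 1/(1 − 1377) = -1/1376. Expand this rational in ℤ_17: compute digits iteratively via d_i = x_i mod 17, x_{i+1} = (x_i − d_i)/17. The first 5 digits are (1, 13, 3, 16, 4).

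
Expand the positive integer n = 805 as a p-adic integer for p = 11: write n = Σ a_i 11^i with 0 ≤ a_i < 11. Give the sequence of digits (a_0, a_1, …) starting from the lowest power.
(a_0, a_1, …) = (2, 7, 6)

Repeated division by 11 gives the digits low-to-high: 805 = 2 + 7·11^1 + 6·11^2. Digit sequence: (2, 7, 6).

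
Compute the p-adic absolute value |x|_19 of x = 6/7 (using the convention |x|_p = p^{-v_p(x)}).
|6/7|_19 = 1

Step 1 — compute v_19(x) by factoring powers of 19 out of the numerator and denominator: v_19(6/7) = 0. Step 2 — apply |x|_p = p^{-v_p(x)} = 19^{0} = 1.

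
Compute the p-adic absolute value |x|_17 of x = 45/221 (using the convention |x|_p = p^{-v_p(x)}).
|45/221|_17 = 17

Step 1 — compute v_17(x) by factoring powers of 17 out of the numerator and denominator: v_17(45/221) = -1. Step 2 — apply |x|_p = p^{-v_p(x)} = 17^{1} = 17.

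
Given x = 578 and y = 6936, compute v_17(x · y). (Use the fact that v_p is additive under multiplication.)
v_17(4009008) = 4

v_p(x) = 2 (factor: 578 = 17^2 · 2); v_p(y) = 2 (factor: 6936 = 17^2 · 24). Additivity: v_p(xy) = v_p(x) + v_p(y) = 2 + 2 = 4. (Direct check: xy = 4009008 = 17^4 · (48).)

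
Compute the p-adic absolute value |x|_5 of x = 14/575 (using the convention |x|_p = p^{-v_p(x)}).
|14/575|_5 = 25

Step 1 — compute v_5(x) by factoring powers of 5 out of the numerator and denominator: v_5(14/575) = -2. Step 2 — apply |x|_p = p^{-v_p(x)} = 5^{2} = 25.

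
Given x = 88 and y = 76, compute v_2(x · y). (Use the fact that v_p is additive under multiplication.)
v_2(6688) = 5

v_p(x) = 3 (factor: 88 = 2^3 · 11); v_p(y) = 2 (factor: 76 = 2^2 · 19). Additivity: v_p(xy) = v_p(x) + v_p(y) = 3 + 2 = 5. (Direct check: xy = 6688 = 2^5 · (209).)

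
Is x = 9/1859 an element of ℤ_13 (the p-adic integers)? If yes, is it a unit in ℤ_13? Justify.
x ∉ ℤ_13 (v_13(x) = -2 < 0)

ℤ_13 = {x ∈ ℚ_13 : v_13(x) ≥ 0} and ℤ_13^× = {x ∈ ℤ_13 : v_13(x) = 0}. Here v_13(9/1859) = v_13(num) − v_13(den) = -2; compare against these criteria.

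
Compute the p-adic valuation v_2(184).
v_2(184) = 3

v_2(n) is the largest exponent k such that 2^k divides n. Factor out: 184 = 2^3 · 23. (Sign doesn't affect v_p.) So v_2(184) = 3.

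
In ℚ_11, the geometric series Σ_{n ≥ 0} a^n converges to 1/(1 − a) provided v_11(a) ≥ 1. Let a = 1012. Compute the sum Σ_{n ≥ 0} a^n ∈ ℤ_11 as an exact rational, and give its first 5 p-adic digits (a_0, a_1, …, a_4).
Σ a^n = 1/(1 − a) = -1/1011;  first 5 digits = (1, 4, 2, 9, 0)

v_11(a) = 1 ≥ 1, so the series converges in ℤ_11 to 1/(1 − a) = 1/(1 − 1012) = -1/1011. Expand this rational in ℤ_11: compute digits iteratively via d_i = x_i mod 11, x_{i+1} = (x_i − d_i)/11. The first 5 digits are (1, 4, 2, 9, 0).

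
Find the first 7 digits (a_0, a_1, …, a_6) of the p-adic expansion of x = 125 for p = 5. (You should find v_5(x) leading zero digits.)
(a_0, …, a_6) = (0, 0, 0, 1, 0, 0, 0)

v_5(125) = 3, so a_0 = ... = a_2 = 0. Factor out: x = 5^3 · u with u = 1 a unit in ℤ_5. Expand u iteratively via a_{v+i} = u_i mod 5, u_{i+1} = (u_i − a_{v+i})/5:
  u_0 = 1;  a_3 = 1;  u_1 = (u_0 − 1)/5 = 0
  u_1 = 0;  a_4 = 0;  u_2 = (u_1 − 0)/5 = 0
  u_2 = 0;  a_5 = 0;  u_3 = (u_2 − 0)/5 = 0
  u_3 = 0;  a_6 = 0;  u_4 = (u_3 − 0)/5 = 0
Digits: (0, 0, 0, 1, 0, 0, 0).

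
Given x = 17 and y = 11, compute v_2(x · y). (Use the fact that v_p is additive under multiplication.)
v_2(187) = 0

v_p(x) = 0 (factor: 17 = 2^0 · 17); v_p(y) = 0 (factor: 11 = 2^0 · 11). Additivity: v_p(xy) = v_p(x) + v_p(y) = 0 + 0 = 0. (Direct check: xy = 187 = 2^0 · (187).)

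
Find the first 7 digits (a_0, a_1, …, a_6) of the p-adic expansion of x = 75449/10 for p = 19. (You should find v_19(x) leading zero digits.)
(a_0, …, a_6) = (0, 0, 0, 3, 17, 1, 17)

v_19(75449/10) = 3, so a_0 = ... = a_2 = 0. Factor out: x = 19^3 · u with u = 11/10 a unit in ℤ_19. Expand u iteratively via a_{v+i} = u_i mod 19, u_{i+1} = (u_i − a_{v+i})/19:
  u_0 = 11/10;  a_3 = 3;  u_1 = (u_0 − 3)/19 = -1/10
  u_1 = -1/10;  a_4 = 17;  u_2 = (u_1 − 17)/19 = -9/10
  u_2 = -9/10;  a_5 = 1;  u_3 = (u_2 − 1)/19 = -1/10
  u_3 = -1/10;  a_6 = 17;  u_4 = (u_3 − 17)/19 = -9/10
Digits: (0, 0, 0, 3, 17, 1, 17).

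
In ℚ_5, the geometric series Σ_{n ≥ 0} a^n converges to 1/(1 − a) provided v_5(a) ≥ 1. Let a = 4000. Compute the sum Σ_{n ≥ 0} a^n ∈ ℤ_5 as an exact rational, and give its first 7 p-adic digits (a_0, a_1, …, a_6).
Σ a^n = 1/(1 − a) = -1/3999;  first 7 digits = (1, 0, 0, 2, 1, 1, 4)

v_5(a) = 3 ≥ 1, so the series converges in ℤ_5 to 1/(1 − a) = 1/(1 − 4000) = -1/3999. Expand this rational in ℤ_5: compute digits iteratively via d_i = x_i mod 5, x_{i+1} = (x_i − d_i)/5. The first 7 digits are (1, 0, 0, 2, 1, 1, 4).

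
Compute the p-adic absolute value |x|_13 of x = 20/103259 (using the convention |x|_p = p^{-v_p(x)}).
|20/103259|_13 = 2197

Step 1 — compute v_13(x) by factoring powers of 13 out of the numerator and denominator: v_13(20/103259) = -3. Step 2 — apply |x|_p = p^{-v_p(x)} = 13^{3} = 2197.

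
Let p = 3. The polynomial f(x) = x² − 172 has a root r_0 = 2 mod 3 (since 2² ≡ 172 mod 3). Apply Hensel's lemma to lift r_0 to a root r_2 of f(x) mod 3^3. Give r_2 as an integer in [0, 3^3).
r_2 = 8 (mod 27)

Hensel's recurrence: r_{i+1} = r_i − f(r_i)·(f′(r_i))^{-1} mod 3^{i+2}, with f′(x) = 2x. Iterate:
  r_0 = 2 (mod 3)
  r_1 = 8 (mod 9)
  r_2 = 8 (mod 27)
Final: r_2 = 8, and one checks f(r_2) ≡ 0 mod 3^3.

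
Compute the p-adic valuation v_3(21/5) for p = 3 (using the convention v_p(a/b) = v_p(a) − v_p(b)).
v_3(21/5) = 1

Factor powers of 3 from the numerator and denominator of the reduced fraction: 21 = 3^1 · 7 and 5 = 3^0 · 5. Apply v_p(a/b) = v_p(a) − v_p(b): v_3(21/5) = 1 − 0 = 1.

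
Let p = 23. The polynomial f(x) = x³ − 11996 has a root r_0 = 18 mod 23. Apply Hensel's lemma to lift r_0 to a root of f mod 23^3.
r_2 = 5630 (mod 12167)

Hensel: r_{i+1} = r_i − f(r_i)/f′(r_i) mod 23^{i+2}, where f′(x) = 3x². Iterate:
  r_0 = 18 (mod 23)
  r_1 = 340 (mod 529)
  r_2 = 5630 (mod 12167)
Final: r = 5630 with f(r) ≡ 0 mod 23^3.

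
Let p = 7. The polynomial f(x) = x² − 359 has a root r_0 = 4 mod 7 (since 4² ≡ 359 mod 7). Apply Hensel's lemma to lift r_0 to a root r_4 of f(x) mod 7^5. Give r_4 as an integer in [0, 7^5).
r_4 = 14753 (mod 16807)

Hensel's recurrence: r_{i+1} = r_i − f(r_i)·(f′(r_i))^{-1} mod 7^{i+2}, with f′(x) = 2x. Iterate:
  r_0 = 4 (mod 7)
  r_1 = 4 (mod 49)
  r_2 = 4 (mod 343)
  r_3 = 347 (mod 2401)
  r_4 = 14753 (mod 16807)
Final: r_4 = 14753, and one checks f(r_4) ≡ 0 mod 7^5.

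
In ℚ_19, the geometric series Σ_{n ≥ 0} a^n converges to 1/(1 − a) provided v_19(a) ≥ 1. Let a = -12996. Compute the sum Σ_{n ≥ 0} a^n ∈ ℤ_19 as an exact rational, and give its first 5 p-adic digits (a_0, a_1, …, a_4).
Σ a^n = 1/(1 − a) = 1/12997;  first 5 digits = (1, 0, 2, 17, 3)

v_19(a) = 2 ≥ 1, so the series converges in ℤ_19 to 1/(1 − a) = 1/(1 − (-12996)) = 1/12997. Expand this rational in ℤ_19: compute digits iteratively via d_i = x_i mod 19, x_{i+1} = (x_i − d_i)/19. The first 5 digits are (1, 0, 2, 17, 3).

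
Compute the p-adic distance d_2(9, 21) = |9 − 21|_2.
d_2(9, 21) = 1/4

Step 1 — x − y = 9 − 21 = -12. Step 2 — v_2(-12) = 2 (factor: -12 = −(2^2 · 3); the sign does not affect v_p). Step 3 — |x − y|_2 = 2^{-2} = 1/4.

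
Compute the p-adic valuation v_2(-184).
v_2(-184) = 3

v_2(n) is the largest exponent k such that 2^k divides n. Factor out: -184 = -2^3 · 23. (Sign doesn't affect v_p.) So v_2(-184) = 3.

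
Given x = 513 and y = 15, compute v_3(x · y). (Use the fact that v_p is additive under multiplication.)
v_3(7695) = 4

v_p(x) = 3 (factor: 513 = 3^3 · 19); v_p(y) = 1 (factor: 15 = 3^1 · 5). Additivity: v_p(xy) = v_p(x) + v_p(y) = 3 + 1 = 4. (Direct check: xy = 7695 = 3^4 · (95).)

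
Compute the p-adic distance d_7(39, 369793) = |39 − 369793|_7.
d_7(39, 369793) = 1/16807

Step 1 — x − y = 39 − 369793 = -369754. Step 2 — v_7(-369754) = 5 (factor: -369754 = −(7^5 · 22); the sign does not affect v_p). Step 3 — |x − y|_7 = 7^{-5} = 1/16807.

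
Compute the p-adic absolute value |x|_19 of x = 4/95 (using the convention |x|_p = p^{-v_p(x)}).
|4/95|_19 = 19

Step 1 — compute v_19(x) by factoring powers of 19 out of the numerator and denominator: v_19(4/95) = -1. Step 2 — apply |x|_p = p^{-v_p(x)} = 19^{1} = 19.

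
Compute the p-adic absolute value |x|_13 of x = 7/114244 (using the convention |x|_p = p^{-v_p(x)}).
|7/114244|_13 = 28561

Step 1 — compute v_13(x) by factoring powers of 13 out of the numerator and denominator: v_13(7/114244) = -4. Step 2 — apply |x|_p = p^{-v_p(x)} = 13^{4} = 28561.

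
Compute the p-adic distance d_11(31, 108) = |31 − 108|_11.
d_11(31, 108) = 1/11

Step 1 — x − y = 31 − 108 = -77. Step 2 — v_11(-77) = 1 (factor: -77 = −(11^1 · 7); the sign does not affect v_p). Step 3 — |x − y|_11 = 11^{-1} = 1/11.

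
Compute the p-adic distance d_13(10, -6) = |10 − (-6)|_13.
d_13(10, -6) = 1

Step 1 — x − y = 10 − (-6) = 16. Step 2 — v_13(16) = 0 (factor: 16 = (13^0 · 16); the sign does not affect v_p). Step 3 — |x − y|_13 = 13^{0} = 1.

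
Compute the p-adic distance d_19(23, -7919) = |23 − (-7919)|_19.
d_19(23, -7919) = 1/361

Step 1 — x − y = 23 − (-7919) = 7942. Step 2 — v_19(7942) = 2 (factor: 7942 = (19^2 · 22); the sign does not affect v_p). Step 3 — |x − y|_19 = 19^{-2} = 1/361.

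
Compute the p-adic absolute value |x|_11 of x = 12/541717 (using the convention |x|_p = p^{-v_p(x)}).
|12/541717|_11 = 14641

Step 1 — compute v_11(x) by factoring powers of 11 out of the numerator and denominator: v_11(12/541717) = -4. Step 2 — apply |x|_p = p^{-v_p(x)} = 11^{4} = 14641.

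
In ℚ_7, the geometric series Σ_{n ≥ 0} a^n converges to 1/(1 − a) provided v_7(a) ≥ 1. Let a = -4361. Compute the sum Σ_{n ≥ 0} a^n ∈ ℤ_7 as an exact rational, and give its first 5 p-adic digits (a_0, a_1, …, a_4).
Σ a^n = 1/(1 − a) = 1/4362;  first 5 digits = (1, 0, 2, 1, 2)

v_7(a) = 2 ≥ 1, so the series converges in ℤ_7 to 1/(1 − a) = 1/(1 − (-4361)) = 1/4362. Expand this rational in ℤ_7: compute digits iteratively via d_i = x_i mod 7, x_{i+1} = (x_i − d_i)/7. The first 5 digits are (1, 0, 2, 1, 2).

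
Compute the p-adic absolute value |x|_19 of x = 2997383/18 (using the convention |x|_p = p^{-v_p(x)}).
|2997383/18|_19 = 1/130321

Step 1 — compute v_19(x) by factoring powers of 19 out of the numerator and denominator: v_19(2997383/18) = 4. Step 2 — apply |x|_p = p^{-v_p(x)} = 19^{-4} = 1/130321.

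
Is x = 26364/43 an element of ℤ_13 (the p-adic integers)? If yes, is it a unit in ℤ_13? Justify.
x ∈ ℤ_13 but not a unit; v_13(x) = 3 > 0

ℤ_13 = {x ∈ ℚ_13 : v_13(x) ≥ 0} and ℤ_13^× = {x ∈ ℤ_13 : v_13(x) = 0}. Here v_13(26364/43) = v_13(num) − v_13(den) = 3; compare against these criteria.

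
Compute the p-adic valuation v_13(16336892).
v_13(16336892) = 5

v_13(n) is the largest exponent k such that 13^k divides n. Factor out: 16336892 = 13^5 · 44. (Sign doesn't affect v_p.) So v_13(16336892) = 5.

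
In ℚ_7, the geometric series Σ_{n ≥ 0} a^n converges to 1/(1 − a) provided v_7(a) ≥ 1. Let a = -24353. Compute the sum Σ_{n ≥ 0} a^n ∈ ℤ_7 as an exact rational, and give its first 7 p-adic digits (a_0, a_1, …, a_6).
Σ a^n = 1/(1 − a) = 1/24354;  first 7 digits = (1, 0, 0, 6, 3, 5, 0)

v_7(a) = 3 ≥ 1, so the series converges in ℤ_7 to 1/(1 − a) = 1/(1 − (-24353)) = 1/24354. Expand this rational in ℤ_7: compute digits iteratively via d_i = x_i mod 7, x_{i+1} = (x_i − d_i)/7. The first 7 digits are (1, 0, 0, 6, 3, 5, 0).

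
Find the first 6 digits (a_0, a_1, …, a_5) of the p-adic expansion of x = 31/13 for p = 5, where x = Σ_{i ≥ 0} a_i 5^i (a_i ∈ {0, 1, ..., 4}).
(a_0, …, a_5) = (2, 2, 0, 3, 4, 1)

v_5(31/13) = 0 (numerator and denominator both coprime to 5), so x ∈ ℤ_5^×. Compute digits iteratively via a_i = x_i mod 5, x_{i+1} = (x_i − a_i)/5, with x_0 = x:
  x_0 = 31/13;  a_0 = 2;  x_1 = (x_0 − 2)/5 = 1/13
  x_1 = 1/13;  a_1 = 2;  x_2 = (x_1 − 2)/5 = -5/13
  x_2 = -5/13;  a_2 = 0;  x_3 = (x_2 − 0)/5 = -1/13
  x_3 = -1/13;  a_3 = 3;  x_4 = (x_3 − 3)/5 = -8/13
  x_4 = -8/13;  a_4 = 4;  x_5 = (x_4 − 4)/5 = -12/13
  x_5 = -12/13;  a_5 = 1;  x_6 = (x_5 − 1)/5 = -5/13
Digits: (2, 2, 0, 3, 4, 1).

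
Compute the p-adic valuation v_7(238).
v_7(238) = 1

v_7(n) is the largest exponent k such that 7^k divides n. Factor out: 238 = 7^1 · 34. (Sign doesn't affect v_p.) So v_7(238) = 1.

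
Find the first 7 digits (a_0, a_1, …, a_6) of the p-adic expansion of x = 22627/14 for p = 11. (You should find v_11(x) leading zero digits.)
(a_0, …, a_6) = (0, 0, 0, 2, 7, 8, 0)

v_11(22627/14) = 3, so a_0 = ... = a_2 = 0. Factor out: x = 11^3 · u with u = 17/14 a unit in ℤ_11. Expand u iteratively via a_{v+i} = u_i mod 11, u_{i+1} = (u_i − a_{v+i})/11:
  u_0 = 17/14;  a_3 = 2;  u_1 = (u_0 − 2)/11 = -1/14
  u_1 = -1/14;  a_4 = 7;  u_2 = (u_1 − 7)/11 = -9/14
  u_2 = -9/14;  a_5 = 8;  u_3 = (u_2 − 8)/11 = -11/14
  u_3 = -11/14;  a_6 = 0;  u_4 = (u_3 − 0)/11 = -1/14
Digits: (0, 0, 0, 2, 7, 8, 0).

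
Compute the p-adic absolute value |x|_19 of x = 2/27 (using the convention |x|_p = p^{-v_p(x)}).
|2/27|_19 = 1

Step 1 — compute v_19(x) by factoring powers of 19 out of the numerator and denominator: v_19(2/27) = 0. Step 2 — apply |x|_p = p^{-v_p(x)} = 19^{0} = 1.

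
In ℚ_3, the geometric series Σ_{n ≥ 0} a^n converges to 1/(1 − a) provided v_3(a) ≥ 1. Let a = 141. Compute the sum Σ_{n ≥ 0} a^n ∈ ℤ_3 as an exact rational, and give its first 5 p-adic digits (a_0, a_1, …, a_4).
Σ a^n = 1/(1 − a) = -1/140;  first 5 digits = (1, 2, 1, 2, 1)

v_3(a) = 1 ≥ 1, so the series converges in ℤ_3 to 1/(1 − a) = 1/(1 − 141) = -1/140. Expand this rational in ℤ_3: compute digits iteratively via d_i = x_i mod 3, x_{i+1} = (x_i − d_i)/3. The first 5 digits are (1, 2, 1, 2, 1).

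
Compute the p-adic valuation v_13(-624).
v_13(-624) = 1

v_13(n) is the largest exponent k such that 13^k divides n. Factor out: -624 = -13^1 · 48. (Sign doesn't affect v_p.) So v_13(-624) = 1.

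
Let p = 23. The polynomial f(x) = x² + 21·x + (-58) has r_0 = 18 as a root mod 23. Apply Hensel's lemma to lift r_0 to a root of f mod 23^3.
r_2 = 11886 (mod 12167)

Hensel: r_{i+1} = r_i − f(r_i)·(f′(r_i))^{-1} mod 23^{i+2}, f′(x) = 2x + 21. Iterate:
  r_0 = 18 (mod 23)
  r_1 = 248 (mod 529)
  r_2 = 11886 (mod 12167)
Final: r = 11886 satisfies f(r) ≡ 0 mod 23^3.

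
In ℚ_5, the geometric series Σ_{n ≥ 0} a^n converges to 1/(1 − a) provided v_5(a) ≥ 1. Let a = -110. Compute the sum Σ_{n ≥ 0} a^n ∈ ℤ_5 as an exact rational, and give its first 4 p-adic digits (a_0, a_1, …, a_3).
Σ a^n = 1/(1 − a) = 1/111;  first 4 digits = (1, 3, 4, 2)

v_5(a) = 1 ≥ 1, so the series converges in ℤ_5 to 1/(1 − a) = 1/(1 − (-110)) = 1/111. Expand this rational in ℤ_5: compute digits iteratively via d_i = x_i mod 5, x_{i+1} = (x_i − d_i)/5. The first 4 digits are (1, 3, 4, 2).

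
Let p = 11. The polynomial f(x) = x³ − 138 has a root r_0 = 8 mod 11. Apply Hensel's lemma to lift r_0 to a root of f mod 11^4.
r_3 = 3176 (mod 14641)

Hensel: r_{i+1} = r_i − f(r_i)/f′(r_i) mod 11^{i+2}, where f′(x) = 3x². Iterate:
  r_0 = 8 (mod 11)
  r_1 = 30 (mod 121)
  r_2 = 514 (mod 1331)
  r_3 = 3176 (mod 14641)
Final: r = 3176 with f(r) ≡ 0 mod 11^4.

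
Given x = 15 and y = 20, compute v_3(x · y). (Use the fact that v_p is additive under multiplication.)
v_3(300) = 1

v_p(x) = 1 (factor: 15 = 3^1 · 5); v_p(y) = 0 (factor: 20 = 3^0 · 20). Additivity: v_p(xy) = v_p(x) + v_p(y) = 1 + 0 = 1. (Direct check: xy = 300 = 3^1 · (100).)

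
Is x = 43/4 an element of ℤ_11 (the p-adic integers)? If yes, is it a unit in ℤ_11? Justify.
x ∈ ℤ_11^× (unit); v_11(x) = 0

ℤ_11 = {x ∈ ℚ_11 : v_11(x) ≥ 0} and ℤ_11^× = {x ∈ ℤ_11 : v_11(x) = 0}. Here v_11(43/4) = v_11(num) − v_11(den) = 0; compare against these criteria.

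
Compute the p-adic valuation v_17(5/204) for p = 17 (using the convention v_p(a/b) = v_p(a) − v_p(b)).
v_17(5/204) = -1

Factor powers of 17 from the numerator and denominator of the reduced fraction: 5 = 17^0 · 5 and 204 = 17^1 · 12. Apply v_p(a/b) = v_p(a) − v_p(b): v_17(5/204) = 0 − 1 = -1.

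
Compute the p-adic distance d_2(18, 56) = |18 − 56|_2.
d_2(18, 56) = 1/2

Step 1 — x − y = 18 − 56 = -38. Step 2 — v_2(-38) = 1 (factor: -38 = −(2^1 · 19); the sign does not affect v_p). Step 3 — |x − y|_2 = 2^{-1} = 1/2.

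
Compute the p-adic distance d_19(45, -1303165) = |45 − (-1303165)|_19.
d_19(45, -1303165) = 1/130321

Step 1 — x − y = 45 − (-1303165) = 1303210. Step 2 — v_19(1303210) = 4 (factor: 1303210 = (19^4 · 10); the sign does not affect v_p). Step 3 — |x − y|_19 = 19^{-4} = 1/130321.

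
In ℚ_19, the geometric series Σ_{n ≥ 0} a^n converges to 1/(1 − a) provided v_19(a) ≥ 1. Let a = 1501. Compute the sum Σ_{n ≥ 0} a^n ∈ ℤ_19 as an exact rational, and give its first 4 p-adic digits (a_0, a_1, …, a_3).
Σ a^n = 1/(1 − a) = -1/1500;  first 4 digits = (1, 3, 13, 13)

v_19(a) = 1 ≥ 1, so the series converges in ℤ_19 to 1/(1 − a) = 1/(1 − 1501) = -1/1500. Expand this rational in ℤ_19: compute digits iteratively via d_i = x_i mod 19, x_{i+1} = (x_i − d_i)/19. The first 4 digits are (1, 3, 13, 13).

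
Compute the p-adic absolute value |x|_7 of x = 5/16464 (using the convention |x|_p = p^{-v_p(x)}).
|5/16464|_7 = 343

Step 1 — compute v_7(x) by factoring powers of 7 out of the numerator and denominator: v_7(5/16464) = -3. Step 2 — apply |x|_p = p^{-v_p(x)} = 7^{3} = 343.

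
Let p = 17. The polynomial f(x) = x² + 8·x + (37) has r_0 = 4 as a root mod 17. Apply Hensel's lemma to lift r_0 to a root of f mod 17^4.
r_3 = 43150 (mod 83521)

Hensel: r_{i+1} = r_i − f(r_i)·(f′(r_i))^{-1} mod 17^{i+2}, f′(x) = 2x + 8. Iterate:
  r_0 = 4 (mod 17)
  r_1 = 89 (mod 289)
  r_2 = 3846 (mod 4913)
  r_3 = 43150 (mod 83521)
Final: r = 43150 satisfies f(r) ≡ 0 mod 17^4.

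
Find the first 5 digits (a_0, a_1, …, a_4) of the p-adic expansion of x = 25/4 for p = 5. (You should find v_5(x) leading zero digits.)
(a_0, …, a_4) = (0, 0, 4, 3, 3)

v_5(25/4) = 2, so a_0 = ... = a_1 = 0. Factor out: x = 5^2 · u with u = 1/4 a unit in ℤ_5. Expand u iteratively via a_{v+i} = u_i mod 5, u_{i+1} = (u_i − a_{v+i})/5:
  u_0 = 1/4;  a_2 = 4;  u_1 = (u_0 − 4)/5 = -3/4
  u_1 = -3/4;  a_3 = 3;  u_2 = (u_1 − 3)/5 = -3/4
  u_2 = -3/4;  a_4 = 3;  u_3 = (u_2 − 3)/5 = -3/4
Digits: (0, 0, 4, 3, 3).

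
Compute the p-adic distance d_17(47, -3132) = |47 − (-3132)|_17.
d_17(47, -3132) = 1/289

Step 1 — x − y = 47 − (-3132) = 3179. Step 2 — v_17(3179) = 2 (factor: 3179 = (17^2 · 11); the sign does not affect v_p). Step 3 — |x − y|_17 = 17^{-2} = 1/289.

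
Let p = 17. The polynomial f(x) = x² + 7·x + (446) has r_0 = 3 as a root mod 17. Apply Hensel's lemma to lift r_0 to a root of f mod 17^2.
r_1 = 122 (mod 289)

Hensel: r_{i+1} = r_i − f(r_i)·(f′(r_i))^{-1} mod 17^{i+2}, f′(x) = 2x + 7. Iterate:
  r_0 = 3 (mod 17)
  r_1 = 122 (mod 289)
Final: r = 122 satisfies f(r) ≡ 0 mod 17^2.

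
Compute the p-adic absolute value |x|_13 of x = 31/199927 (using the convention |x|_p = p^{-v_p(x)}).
|31/199927|_13 = 28561

Step 1 — compute v_13(x) by factoring powers of 13 out of the numerator and denominator: v_13(31/199927) = -4. Step 2 — apply |x|_p = p^{-v_p(x)} = 13^{4} = 28561.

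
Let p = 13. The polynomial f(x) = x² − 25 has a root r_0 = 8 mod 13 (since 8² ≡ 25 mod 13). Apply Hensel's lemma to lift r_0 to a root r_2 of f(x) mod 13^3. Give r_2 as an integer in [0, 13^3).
r_2 = 2192 (mod 2197)

Hensel's recurrence: r_{i+1} = r_i − f(r_i)·(f′(r_i))^{-1} mod 13^{i+2}, with f′(x) = 2x. Iterate:
  r_0 = 8 (mod 13)
  r_1 = 164 (mod 169)
  r_2 = 2192 (mod 2197)
Final: r_2 = 2192, and one checks f(r_2) ≡ 0 mod 13^3.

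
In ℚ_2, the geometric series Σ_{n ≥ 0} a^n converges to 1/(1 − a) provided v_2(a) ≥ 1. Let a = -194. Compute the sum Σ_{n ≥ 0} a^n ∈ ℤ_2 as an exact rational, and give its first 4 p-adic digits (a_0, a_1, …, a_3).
Σ a^n = 1/(1 − a) = 1/195;  first 4 digits = (1, 1, 0, 1)

v_2(a) = 1 ≥ 1, so the series converges in ℤ_2 to 1/(1 − a) = 1/(1 − (-194)) = 1/195. Expand this rational in ℤ_2: compute digits iteratively via d_i = x_i mod 2, x_{i+1} = (x_i − d_i)/2. The first 4 digits are (1, 1, 0, 1).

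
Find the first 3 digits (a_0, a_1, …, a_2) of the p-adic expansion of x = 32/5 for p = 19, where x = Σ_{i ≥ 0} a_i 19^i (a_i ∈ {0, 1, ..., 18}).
(a_0, …, a_2) = (14, 11, 7)

v_19(32/5) = 0 (numerator and denominator both coprime to 19), so x ∈ ℤ_19^×. Compute digits iteratively via a_i = x_i mod 19, x_{i+1} = (x_i − a_i)/19, with x_0 = x:
  x_0 = 32/5;  a_0 = 14;  x_1 = (x_0 − 14)/19 = -2/5
  x_1 = -2/5;  a_1 = 11;  x_2 = (x_1 − 11)/19 = -3/5
  x_2 = -3/5;  a_2 = 7;  x_3 = (x_2 − 7)/19 = -2/5
Digits: (14, 11, 7).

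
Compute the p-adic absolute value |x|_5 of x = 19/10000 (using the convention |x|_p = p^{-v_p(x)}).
|19/10000|_5 = 625

Step 1 — compute v_5(x) by factoring powers of 5 out of the numerator and denominator: v_5(19/10000) = -4. Step 2 — apply |x|_p = p^{-v_p(x)} = 5^{4} = 625.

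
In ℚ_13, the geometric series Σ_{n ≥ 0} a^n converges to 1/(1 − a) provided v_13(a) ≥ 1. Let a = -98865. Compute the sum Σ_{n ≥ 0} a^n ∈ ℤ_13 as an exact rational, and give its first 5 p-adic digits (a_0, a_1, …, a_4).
Σ a^n = 1/(1 − a) = 1/98866;  first 5 digits = (1, 0, 0, 7, 9)

v_13(a) = 3 ≥ 1, so the series converges in ℤ_13 to 1/(1 − a) = 1/(1 − (-98865)) = 1/98866. Expand this rational in ℤ_13: compute digits iteratively via d_i = x_i mod 13, x_{i+1} = (x_i − d_i)/13. The first 5 digits are (1, 0, 0, 7, 9).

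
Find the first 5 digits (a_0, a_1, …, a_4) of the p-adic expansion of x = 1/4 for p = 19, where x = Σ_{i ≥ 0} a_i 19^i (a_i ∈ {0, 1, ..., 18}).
(a_0, …, a_4) = (5, 14, 4, 14, 4)

v_19(1/4) = 0 (numerator and denominator both coprime to 19), so x ∈ ℤ_19^×. Compute digits iteratively via a_i = x_i mod 19, x_{i+1} = (x_i − a_i)/19, with x_0 = x:
  x_0 = 1/4;  a_0 = 5;  x_1 = (x_0 − 5)/19 = -1/4
  x_1 = -1/4;  a_1 = 14;  x_2 = (x_1 − 14)/19 = -3/4
  x_2 = -3/4;  a_2 = 4;  x_3 = (x_2 − 4)/19 = -1/4
  x_3 = -1/4;  a_3 = 14;  x_4 = (x_3 − 14)/19 = -3/4
  x_4 = -3/4;  a_4 = 4;  x_5 = (x_4 − 4)/19 = -1/4
Digits: (5, 14, 4, 14, 4).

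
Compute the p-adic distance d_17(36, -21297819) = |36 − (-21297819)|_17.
d_17(36, -21297819) = 1/1419857

Step 1 — x − y = 36 − (-21297819) = 21297855. Step 2 — v_17(21297855) = 5 (factor: 21297855 = (17^5 · 15); the sign does not affect v_p). Step 3 — |x − y|_17 = 17^{-5} = 1/1419857.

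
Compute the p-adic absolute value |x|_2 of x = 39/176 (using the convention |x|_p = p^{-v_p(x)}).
|39/176|_2 = 16

Step 1 — compute v_2(x) by factoring powers of 2 out of the numerator and denominator: v_2(39/176) = -4. Step 2 — apply |x|_p = p^{-v_p(x)} = 2^{4} = 16.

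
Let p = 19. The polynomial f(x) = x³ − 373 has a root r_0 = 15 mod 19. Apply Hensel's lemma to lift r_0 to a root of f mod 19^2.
r_1 = 148 (mod 361)

Hensel: r_{i+1} = r_i − f(r_i)/f′(r_i) mod 19^{i+2}, where f′(x) = 3x². Iterate:
  r_0 = 15 (mod 19)
  r_1 = 148 (mod 361)
Final: r = 148 with f(r) ≡ 0 mod 19^2.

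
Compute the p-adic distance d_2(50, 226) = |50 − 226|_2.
d_2(50, 226) = 1/16

Step 1 — x − y = 50 − 226 = -176. Step 2 — v_2(-176) = 4 (factor: -176 = −(2^4 · 11); the sign does not affect v_p). Step 3 — |x − y|_2 = 2^{-4} = 1/16.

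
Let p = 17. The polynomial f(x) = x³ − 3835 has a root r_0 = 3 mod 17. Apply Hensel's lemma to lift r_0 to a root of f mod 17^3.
r_2 = 3216 (mod 4913)

Hensel: r_{i+1} = r_i − f(r_i)/f′(r_i) mod 17^{i+2}, where f′(x) = 3x². Iterate:
  r_0 = 3 (mod 17)
  r_1 = 37 (mod 289)
  r_2 = 3216 (mod 4913)
Final: r = 3216 with f(r) ≡ 0 mod 17^3.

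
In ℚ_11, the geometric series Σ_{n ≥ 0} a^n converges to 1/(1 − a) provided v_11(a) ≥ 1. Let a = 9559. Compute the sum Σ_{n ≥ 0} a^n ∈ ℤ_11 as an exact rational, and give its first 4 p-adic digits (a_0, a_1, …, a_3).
Σ a^n = 1/(1 − a) = -1/9558;  first 4 digits = (1, 0, 2, 7)

v_11(a) = 2 ≥ 1, so the series converges in ℤ_11 to 1/(1 − a) = 1/(1 − 9559) = -1/9558. Expand this rational in ℤ_11: compute digits iteratively via d_i = x_i mod 11, x_{i+1} = (x_i − d_i)/11. The first 4 digits are (1, 0, 2, 7).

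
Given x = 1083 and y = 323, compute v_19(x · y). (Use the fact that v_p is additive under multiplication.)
v_19(349809) = 3

v_p(x) = 2 (factor: 1083 = 19^2 · 3); v_p(y) = 1 (factor: 323 = 19^1 · 17). Additivity: v_p(xy) = v_p(x) + v_p(y) = 2 + 1 = 3. (Direct check: xy = 349809 = 19^3 · (51).)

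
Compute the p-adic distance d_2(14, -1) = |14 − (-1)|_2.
d_2(14, -1) = 1

Step 1 — x − y = 14 − (-1) = 15. Step 2 — v_2(15) = 0 (factor: 15 = (2^0 · 15); the sign does not affect v_p). Step 3 — |x − y|_2 = 2^{0} = 1.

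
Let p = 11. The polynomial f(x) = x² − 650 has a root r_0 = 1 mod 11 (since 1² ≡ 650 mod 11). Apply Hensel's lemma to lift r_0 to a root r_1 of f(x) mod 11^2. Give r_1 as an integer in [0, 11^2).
r_1 = 23 (mod 121)

Hensel's recurrence: r_{i+1} = r_i − f(r_i)·(f′(r_i))^{-1} mod 11^{i+2}, with f′(x) = 2x. Iterate:
  r_0 = 1 (mod 11)
  r_1 = 23 (mod 121)
Final: r_1 = 23, and one checks f(r_1) ≡ 0 mod 11^2.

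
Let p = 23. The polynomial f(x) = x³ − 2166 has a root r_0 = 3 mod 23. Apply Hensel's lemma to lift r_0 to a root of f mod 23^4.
r_3 = 81607 (mod 279841)

Hensel: r_{i+1} = r_i − f(r_i)/f′(r_i) mod 23^{i+2}, where f′(x) = 3x². Iterate:
  r_0 = 3 (mod 23)
  r_1 = 141 (mod 529)
  r_2 = 8605 (mod 12167)
  r_3 = 81607 (mod 279841)
Final: r = 81607 with f(r) ≡ 0 mod 23^4.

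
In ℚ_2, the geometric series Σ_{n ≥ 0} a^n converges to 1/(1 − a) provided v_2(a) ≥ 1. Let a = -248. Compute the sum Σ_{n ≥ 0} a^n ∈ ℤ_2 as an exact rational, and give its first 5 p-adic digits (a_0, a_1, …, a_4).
Σ a^n = 1/(1 − a) = 1/249;  first 5 digits = (1, 0, 0, 1, 0)

v_2(a) = 3 ≥ 1, so the series converges in ℤ_2 to 1/(1 − a) = 1/(1 − (-248)) = 1/249. Expand this rational in ℤ_2: compute digits iteratively via d_i = x_i mod 2, x_{i+1} = (x_i − d_i)/2. The first 5 digits are (1, 0, 0, 1, 0).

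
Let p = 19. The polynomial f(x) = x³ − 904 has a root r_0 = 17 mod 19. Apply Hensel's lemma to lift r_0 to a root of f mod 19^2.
r_1 = 74 (mod 361)

Hensel: r_{i+1} = r_i − f(r_i)/f′(r_i) mod 19^{i+2}, where f′(x) = 3x². Iterate:
  r_0 = 17 (mod 19)
  r_1 = 74 (mod 361)
Final: r = 74 with f(r) ≡ 0 mod 19^2.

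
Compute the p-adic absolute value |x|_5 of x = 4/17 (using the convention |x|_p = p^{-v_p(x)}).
|4/17|_5 = 1

Step 1 — compute v_5(x) by factoring powers of 5 out of the numerator and denominator: v_5(4/17) = 0. Step 2 — apply |x|_p = p^{-v_p(x)} = 5^{0} = 1.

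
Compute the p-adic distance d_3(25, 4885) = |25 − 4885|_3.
d_3(25, 4885) = 1/243

Step 1 — x − y = 25 − 4885 = -4860. Step 2 — v_3(-4860) = 5 (factor: -4860 = −(3^5 · 20); the sign does not affect v_p). Step 3 — |x − y|_3 = 3^{-5} = 1/243.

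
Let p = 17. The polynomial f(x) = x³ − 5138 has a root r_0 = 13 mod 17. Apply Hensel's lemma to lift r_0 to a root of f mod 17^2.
r_1 = 285 (mod 289)

Hensel: r_{i+1} = r_i − f(r_i)/f′(r_i) mod 17^{i+2}, where f′(x) = 3x². Iterate:
  r_0 = 13 (mod 17)
  r_1 = 285 (mod 289)
Final: r = 285 with f(r) ≡ 0 mod 17^2.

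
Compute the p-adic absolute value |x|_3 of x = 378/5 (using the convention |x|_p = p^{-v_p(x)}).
|378/5|_3 = 1/27

Step 1 — compute v_3(x) by factoring powers of 3 out of the numerator and denominator: v_3(378/5) = 3. Step 2 — apply |x|_p = p^{-v_p(x)} = 3^{-3} = 1/27.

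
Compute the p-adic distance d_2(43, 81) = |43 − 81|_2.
d_2(43, 81) = 1/2

Step 1 — x − y = 43 − 81 = -38. Step 2 — v_2(-38) = 1 (factor: -38 = −(2^1 · 19); the sign does not affect v_p). Step 3 — |x − y|_2 = 2^{-1} = 1/2.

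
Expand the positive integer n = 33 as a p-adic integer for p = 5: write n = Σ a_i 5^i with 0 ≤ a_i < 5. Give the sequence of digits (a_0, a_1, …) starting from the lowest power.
(a_0, a_1, …) = (3, 1, 1)

Repeated division by 5 gives the digits low-to-high: 33 = 3 + 1·5^1 + 1·5^2. Digit sequence: (3, 1, 1).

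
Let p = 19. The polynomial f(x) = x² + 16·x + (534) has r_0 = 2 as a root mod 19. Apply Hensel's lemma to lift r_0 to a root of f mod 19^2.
r_1 = 154 (mod 361)

Hensel: r_{i+1} = r_i − f(r_i)·(f′(r_i))^{-1} mod 19^{i+2}, f′(x) = 2x + 16. Iterate:
  r_0 = 2 (mod 19)
  r_1 = 154 (mod 361)
Final: r = 154 satisfies f(r) ≡ 0 mod 19^2.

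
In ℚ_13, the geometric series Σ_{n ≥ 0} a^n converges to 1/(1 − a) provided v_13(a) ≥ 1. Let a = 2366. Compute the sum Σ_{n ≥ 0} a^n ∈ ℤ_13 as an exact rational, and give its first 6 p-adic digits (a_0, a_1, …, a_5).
Σ a^n = 1/(1 − a) = -1/2365;  first 6 digits = (1, 0, 1, 1, 1, 2)

v_13(a) = 2 ≥ 1, so the series converges in ℤ_13 to 1/(1 − a) = 1/(1 − 2366) = -1/2365. Expand this rational in ℤ_13: compute digits iteratively via d_i = x_i mod 13, x_{i+1} = (x_i − d_i)/13. The first 6 digits are (1, 0, 1, 1, 1, 2).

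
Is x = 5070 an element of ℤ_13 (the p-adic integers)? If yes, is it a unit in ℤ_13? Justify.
x ∈ ℤ_13 but not a unit; v_13(x) = 2 > 0

ℤ_13 = {x ∈ ℚ_13 : v_13(x) ≥ 0} and ℤ_13^× = {x ∈ ℤ_13 : v_13(x) = 0}. Here v_13(5070) = v_13(num) − v_13(den) = 2; compare against these criteria.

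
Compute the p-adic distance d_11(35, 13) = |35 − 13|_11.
d_11(35, 13) = 1/11

Step 1 — x − y = 35 − 13 = 22. Step 2 — v_11(22) = 1 (factor: 22 = (11^1 · 2); the sign does not affect v_p). Step 3 — |x − y|_11 = 11^{-1} = 1/11.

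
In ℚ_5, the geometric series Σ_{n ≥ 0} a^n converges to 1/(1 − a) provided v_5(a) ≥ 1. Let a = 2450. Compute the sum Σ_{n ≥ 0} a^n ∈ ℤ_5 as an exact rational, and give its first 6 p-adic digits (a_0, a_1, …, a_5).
Σ a^n = 1/(1 − a) = -1/2449;  first 6 digits = (1, 0, 3, 4, 2, 1)

v_5(a) = 2 ≥ 1, so the series converges in ℤ_5 to 1/(1 − a) = 1/(1 − 2450) = -1/2449. Expand this rational in ℤ_5: compute digits iteratively via d_i = x_i mod 5, x_{i+1} = (x_i − d_i)/5. The first 6 digits are (1, 0, 3, 4, 2, 1).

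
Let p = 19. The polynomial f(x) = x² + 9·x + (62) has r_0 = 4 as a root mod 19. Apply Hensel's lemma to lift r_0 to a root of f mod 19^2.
r_1 = 61 (mod 361)

Hensel: r_{i+1} = r_i − f(r_i)·(f′(r_i))^{-1} mod 19^{i+2}, f′(x) = 2x + 9. Iterate:
  r_0 = 4 (mod 19)
  r_1 = 61 (mod 361)
Final: r = 61 satisfies f(r) ≡ 0 mod 19^2.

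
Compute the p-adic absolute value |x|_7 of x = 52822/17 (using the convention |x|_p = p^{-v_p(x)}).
|52822/17|_7 = 1/2401

Step 1 — compute v_7(x) by factoring powers of 7 out of the numerator and denominator: v_7(52822/17) = 4. Step 2 — apply |x|_p = p^{-v_p(x)} = 7^{-4} = 1/2401.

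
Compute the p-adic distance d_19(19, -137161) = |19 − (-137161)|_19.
d_19(19, -137161) = 1/6859

Step 1 — x − y = 19 − (-137161) = 137180. Step 2 — v_19(137180) = 3 (factor: 137180 = (19^3 · 20); the sign does not affect v_p). Step 3 — |x − y|_19 = 19^{-3} = 1/6859.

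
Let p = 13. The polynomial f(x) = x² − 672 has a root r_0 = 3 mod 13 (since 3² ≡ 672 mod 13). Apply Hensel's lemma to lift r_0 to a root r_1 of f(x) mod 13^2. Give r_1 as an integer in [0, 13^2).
r_1 = 29 (mod 169)

Hensel's recurrence: r_{i+1} = r_i − f(r_i)·(f′(r_i))^{-1} mod 13^{i+2}, with f′(x) = 2x. Iterate:
  r_0 = 3 (mod 13)
  r_1 = 29 (mod 169)
Final: r_1 = 29, and one checks f(r_1) ≡ 0 mod 13^2.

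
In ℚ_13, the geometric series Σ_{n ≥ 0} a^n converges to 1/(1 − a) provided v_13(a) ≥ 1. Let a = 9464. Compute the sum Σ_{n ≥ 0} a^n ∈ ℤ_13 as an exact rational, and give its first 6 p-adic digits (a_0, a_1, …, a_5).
Σ a^n = 1/(1 − a) = -1/9463;  first 6 digits = (1, 0, 4, 4, 3, 7)

v_13(a) = 2 ≥ 1, so the series converges in ℤ_13 to 1/(1 − a) = 1/(1 − 9464) = -1/9463. Expand this rational in ℤ_13: compute digits iteratively via d_i = x_i mod 13, x_{i+1} = (x_i − d_i)/13. The first 6 digits are (1, 0, 4, 4, 3, 7).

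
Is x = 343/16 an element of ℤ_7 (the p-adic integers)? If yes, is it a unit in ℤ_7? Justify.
x ∈ ℤ_7 but not a unit; v_7(x) = 3 > 0

ℤ_7 = {x ∈ ℚ_7 : v_7(x) ≥ 0} and ℤ_7^× = {x ∈ ℤ_7 : v_7(x) = 0}. Here v_7(343/16) = v_7(num) − v_7(den) = 3; compare against these criteria.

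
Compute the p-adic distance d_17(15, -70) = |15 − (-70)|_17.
d_17(15, -70) = 1/17

Step 1 — x − y = 15 − (-70) = 85. Step 2 — v_17(85) = 1 (factor: 85 = (17^1 · 5); the sign does not affect v_p). Step 3 — |x − y|_17 = 17^{-1} = 1/17.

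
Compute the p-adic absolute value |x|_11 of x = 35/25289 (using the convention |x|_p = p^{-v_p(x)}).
|35/25289|_11 = 1331

Step 1 — compute v_11(x) by factoring powers of 11 out of the numerator and denominator: v_11(35/25289) = -3. Step 2 — apply |x|_p = p^{-v_p(x)} = 11^{3} = 1331.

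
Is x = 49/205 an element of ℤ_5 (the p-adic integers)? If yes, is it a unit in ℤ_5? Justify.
x ∉ ℤ_5 (v_5(x) = -1 < 0)

ℤ_5 = {x ∈ ℚ_5 : v_5(x) ≥ 0} and ℤ_5^× = {x ∈ ℤ_5 : v_5(x) = 0}. Here v_5(49/205) = v_5(num) − v_5(den) = -1; compare against these criteria.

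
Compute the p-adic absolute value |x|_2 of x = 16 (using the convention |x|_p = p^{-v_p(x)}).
|16|_2 = 1/16

Step 1 — compute v_2(x) by factoring powers of 2 out of the numerator and denominator: v_2(16) = 4. Step 2 — apply |x|_p = p^{-v_p(x)} = 2^{-4} = 1/16.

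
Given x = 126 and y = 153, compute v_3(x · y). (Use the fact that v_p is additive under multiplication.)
v_3(19278) = 4

v_p(x) = 2 (factor: 126 = 3^2 · 14); v_p(y) = 2 (factor: 153 = 3^2 · 17). Additivity: v_p(xy) = v_p(x) + v_p(y) = 2 + 2 = 4. (Direct check: xy = 19278 = 3^4 · (238).)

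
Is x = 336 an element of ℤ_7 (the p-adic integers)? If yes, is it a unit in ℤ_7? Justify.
x ∈ ℤ_7 but not a unit; v_7(x) = 1 > 0

ℤ_7 = {x ∈ ℚ_7 : v_7(x) ≥ 0} and ℤ_7^× = {x ∈ ℤ_7 : v_7(x) = 0}. Here v_7(336) = v_7(num) − v_7(den) = 1; compare against these criteria.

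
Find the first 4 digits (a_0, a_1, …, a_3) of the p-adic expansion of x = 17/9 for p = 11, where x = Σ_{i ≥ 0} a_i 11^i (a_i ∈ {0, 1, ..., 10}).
(a_0, …, a_3) = (8, 8, 9, 4)

v_11(17/9) = 0 (numerator and denominator both coprime to 11), so x ∈ ℤ_11^×. Compute digits iteratively via a_i = x_i mod 11, x_{i+1} = (x_i − a_i)/11, with x_0 = x:
  x_0 = 17/9;  a_0 = 8;  x_1 = (x_0 − 8)/11 = -5/9
  x_1 = -5/9;  a_1 = 8;  x_2 = (x_1 − 8)/11 = -7/9
  x_2 = -7/9;  a_2 = 9;  x_3 = (x_2 − 9)/11 = -8/9
  x_3 = -8/9;  a_3 = 4;  x_4 = (x_3 − 4)/11 = -4/9
Digits: (8, 8, 9, 4).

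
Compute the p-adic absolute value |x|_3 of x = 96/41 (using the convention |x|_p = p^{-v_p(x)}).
|96/41|_3 = 1/3

Step 1 — compute v_3(x) by factoring powers of 3 out of the numerator and denominator: v_3(96/41) = 1. Step 2 — apply |x|_p = p^{-v_p(x)} = 3^{-1} = 1/3.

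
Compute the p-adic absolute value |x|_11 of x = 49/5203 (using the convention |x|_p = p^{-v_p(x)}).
|49/5203|_11 = 121

Step 1 — compute v_11(x) by factoring powers of 11 out of the numerator and denominator: v_11(49/5203) = -2. Step 2 — apply |x|_p = p^{-v_p(x)} = 11^{2} = 121.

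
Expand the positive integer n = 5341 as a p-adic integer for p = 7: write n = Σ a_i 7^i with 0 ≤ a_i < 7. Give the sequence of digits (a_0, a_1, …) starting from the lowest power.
(a_0, a_1, …) = (0, 0, 4, 1, 2)

Repeated division by 7 gives the digits low-to-high: 5341 = 4·7^2 + 1·7^3 + 2·7^4. Digit sequence: (0, 0, 4, 1, 2).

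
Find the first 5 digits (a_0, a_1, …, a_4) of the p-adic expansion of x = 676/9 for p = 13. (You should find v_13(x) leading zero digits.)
(a_0, …, a_4) = (0, 0, 12, 2, 7)

v_13(676/9) = 2, so a_0 = ... = a_1 = 0. Factor out: x = 13^2 · u with u = 4/9 a unit in ℤ_13. Expand u iteratively via a_{v+i} = u_i mod 13, u_{i+1} = (u_i − a_{v+i})/13:
  u_0 = 4/9;  a_2 = 12;  u_1 = (u_0 − 12)/13 = -8/9
  u_1 = -8/9;  a_3 = 2;  u_2 = (u_1 − 2)/13 = -2/9
  u_2 = -2/9;  a_4 = 7;  u_3 = (u_2 − 7)/13 = -5/9
Digits: (0, 0, 12, 2, 7).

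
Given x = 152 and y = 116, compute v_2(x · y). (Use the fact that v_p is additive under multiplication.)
v_2(17632) = 5

v_p(x) = 3 (factor: 152 = 2^3 · 19); v_p(y) = 2 (factor: 116 = 2^2 · 29). Additivity: v_p(xy) = v_p(x) + v_p(y) = 3 + 2 = 5. (Direct check: xy = 17632 = 2^5 · (551).)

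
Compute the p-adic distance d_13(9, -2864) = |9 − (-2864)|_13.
d_13(9, -2864) = 1/169

Step 1 — x − y = 9 − (-2864) = 2873. Step 2 — v_13(2873) = 2 (factor: 2873 = (13^2 · 17); the sign does not affect v_p). Step 3 — |x − y|_13 = 13^{-2} = 1/169.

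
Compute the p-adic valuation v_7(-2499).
v_7(-2499) = 2

v_7(n) is the largest exponent k such that 7^k divides n. Factor out: -2499 = -7^2 · 51. (Sign doesn't affect v_p.) So v_7(-2499) = 2.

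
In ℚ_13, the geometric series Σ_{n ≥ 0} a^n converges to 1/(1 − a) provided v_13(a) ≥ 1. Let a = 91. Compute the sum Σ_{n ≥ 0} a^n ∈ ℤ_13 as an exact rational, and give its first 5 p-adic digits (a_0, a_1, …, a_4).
Σ a^n = 1/(1 − a) = -1/90;  first 5 digits = (1, 7, 10, 8, 9)

v_13(a) = 1 ≥ 1, so the series converges in ℤ_13 to 1/(1 − a) = 1/(1 − 91) = -1/90. Expand this rational in ℤ_13: compute digits iteratively via d_i = x_i mod 13, x_{i+1} = (x_i − d_i)/13. The first 5 digits are (1, 7, 10, 8, 9).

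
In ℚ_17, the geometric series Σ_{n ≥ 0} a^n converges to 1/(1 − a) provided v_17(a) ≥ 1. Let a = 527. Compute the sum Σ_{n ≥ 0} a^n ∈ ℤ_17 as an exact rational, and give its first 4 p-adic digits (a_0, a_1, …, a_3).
Σ a^n = 1/(1 − a) = -1/526;  first 4 digits = (1, 14, 10, 12)

v_17(a) = 1 ≥ 1, so the series converges in ℤ_17 to 1/(1 − a) = 1/(1 − 527) = -1/526. Expand this rational in ℤ_17: compute digits iteratively via d_i = x_i mod 17, x_{i+1} = (x_i − d_i)/17. The first 4 digits are (1, 14, 10, 12).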